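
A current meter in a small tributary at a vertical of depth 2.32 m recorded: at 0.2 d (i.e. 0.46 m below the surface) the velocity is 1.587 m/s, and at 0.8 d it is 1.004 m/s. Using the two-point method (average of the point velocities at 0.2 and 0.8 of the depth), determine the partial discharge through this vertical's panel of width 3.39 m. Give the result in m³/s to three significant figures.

v̄ = (1.587 + 1.004) / 2 = 1.296 m/s
q = v̄ × d × w = 1.296 × 2.32 × 3.39 = 10.19 m³/s

10.2 m³/s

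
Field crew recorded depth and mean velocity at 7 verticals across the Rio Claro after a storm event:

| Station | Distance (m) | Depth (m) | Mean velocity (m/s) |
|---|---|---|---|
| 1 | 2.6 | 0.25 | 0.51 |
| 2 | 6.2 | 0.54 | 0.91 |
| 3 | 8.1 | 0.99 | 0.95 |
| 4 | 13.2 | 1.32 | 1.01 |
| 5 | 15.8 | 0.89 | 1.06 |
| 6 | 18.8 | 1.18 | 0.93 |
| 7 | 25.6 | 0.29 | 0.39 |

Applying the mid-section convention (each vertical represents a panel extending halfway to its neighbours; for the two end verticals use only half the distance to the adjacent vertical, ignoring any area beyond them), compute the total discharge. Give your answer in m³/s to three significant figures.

w_1 = (6.2 − 2.6)/2 = 1.8 m; q_1 = 0.51 × 0.25 × 1.8 = 0.2295 m³/s
w_2 = (8.1 − 2.6)/2 = 2.75 m; q_2 = 0.91 × 0.54 × 2.75 = 1.351 m³/s
w_3 = (13.2 − 6.2)/2 = 3.5 m; q_3 = 0.95 × 0.99 × 3.5 = 3.292 m³/s
w_4 = (15.8 − 8.1)/2 = 3.85 m; q_4 = 1.01 × 1.32 × 3.85 = 5.133 m³/s
w_5 = (18.8 − 13.2)/2 = 2.8 m; q_5 = 1.06 × 0.89 × 2.8 = 2.642 m³/s
w_6 = (25.6 − 15.8)/2 = 4.9 m; q_6 = 0.93 × 1.18 × 4.9 = 5.377 m³/s
w_7 = (25.6 − 18.8)/2 = 3.4 m; q_7 = 0.39 × 0.29 × 3.4 = 0.3845 m³/s
Q = Σ qᵢ = 18.41 m³/s

18.4 m³/s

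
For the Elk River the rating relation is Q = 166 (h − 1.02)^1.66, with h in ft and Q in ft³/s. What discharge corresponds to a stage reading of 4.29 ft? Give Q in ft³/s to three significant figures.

1190 ft³/s

Q = 166 × (4.29 − 1.02)^1.66 = 166 × 3.27^1.66 = 1186 ft³/s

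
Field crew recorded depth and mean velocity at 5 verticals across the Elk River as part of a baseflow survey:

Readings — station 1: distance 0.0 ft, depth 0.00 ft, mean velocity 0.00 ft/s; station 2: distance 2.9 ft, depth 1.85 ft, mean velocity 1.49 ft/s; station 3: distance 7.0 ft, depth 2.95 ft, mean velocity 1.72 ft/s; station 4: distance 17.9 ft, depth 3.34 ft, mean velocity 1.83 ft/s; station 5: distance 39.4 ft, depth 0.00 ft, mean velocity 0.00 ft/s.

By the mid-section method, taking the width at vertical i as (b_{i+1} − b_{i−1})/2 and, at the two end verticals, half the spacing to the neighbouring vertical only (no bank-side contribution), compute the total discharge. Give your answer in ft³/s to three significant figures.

w_2 = (7.0 − 0.0)/2 = 3.5 ft; q_2 = 1.49 × 1.85 × 3.5 = 9.648 ft³/s
w_3 = (17.9 − 2.9)/2 = 7.5 ft; q_3 = 1.72 × 2.95 × 7.5 = 38.06 ft³/s
w_4 = (39.4 − 7.0)/2 = 16.2 ft; q_4 = 1.83 × 3.34 × 16.2 = 99.02 ft³/s
Stations 1, 5 contribute zero (depth or velocity is 0).
Q = Σ qᵢ = 146.7 ft³/s

147 ft³/s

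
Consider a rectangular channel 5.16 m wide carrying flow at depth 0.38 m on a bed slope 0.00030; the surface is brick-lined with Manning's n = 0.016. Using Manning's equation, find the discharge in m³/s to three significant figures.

A = b·y = 5.16 × 0.38 = 1.961 m²
P = b + 2y = 5.16 + 2×0.38 = 5.920 m
R = A/P = 1.961/5.920 = 0.3312 m
Q = (1/n)·A·R^(2/3)·S^(1/2) = (1/0.016) × 1.961 × 0.3312^(2/3) × 0.00030^(1/2) = 1.016 m³/s

1.02 m³/s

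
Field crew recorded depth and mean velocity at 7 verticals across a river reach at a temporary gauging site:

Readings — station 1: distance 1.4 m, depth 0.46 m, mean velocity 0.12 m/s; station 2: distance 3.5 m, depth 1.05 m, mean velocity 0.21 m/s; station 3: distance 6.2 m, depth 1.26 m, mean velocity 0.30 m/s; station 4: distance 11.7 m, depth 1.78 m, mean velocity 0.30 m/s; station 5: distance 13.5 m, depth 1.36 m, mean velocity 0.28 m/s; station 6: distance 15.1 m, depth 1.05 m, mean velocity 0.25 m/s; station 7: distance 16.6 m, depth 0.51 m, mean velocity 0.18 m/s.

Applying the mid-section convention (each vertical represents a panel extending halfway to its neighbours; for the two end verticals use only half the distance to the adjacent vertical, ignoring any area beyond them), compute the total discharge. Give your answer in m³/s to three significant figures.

5.21 m³/s

w_1 = (3.5 − 1.4)/2 = 1.05 m; q_1 = 0.12 × 0.46 × 1.05 = 0.05796 m³/s
w_2 = (6.2 − 1.4)/2 = 2.4 m; q_2 = 0.21 × 1.05 × 2.4 = 0.5292 m³/s
w_3 = (11.7 − 3.5)/2 = 4.1 m; q_3 = 0.30 × 1.26 × 4.1 = 1.550 m³/s
w_4 = (13.5 − 6.2)/2 = 3.65 m; q_4 = 0.30 × 1.78 × 3.65 = 1.949 m³/s
w_5 = (15.1 − 11.7)/2 = 1.7 m; q_5 = 0.28 × 1.36 × 1.7 = 0.6474 m³/s
w_6 = (16.6 − 13.5)/2 = 1.55 m; q_6 = 0.25 × 1.05 × 1.55 = 0.4069 m³/s
w_7 = (16.6 − 15.1)/2 = 0.75 m; q_7 = 0.18 × 0.51 × 0.75 = 0.06885 m³/s
Q = Σ qᵢ = 5.209 m³/s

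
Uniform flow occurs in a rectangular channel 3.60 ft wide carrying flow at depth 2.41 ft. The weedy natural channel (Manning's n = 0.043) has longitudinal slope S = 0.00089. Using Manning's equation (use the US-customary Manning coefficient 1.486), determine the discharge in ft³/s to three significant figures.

9.13 ft³/s

A = b·y = 3.60 × 2.41 = 8.676 ft²
P = b + 2y = 3.60 + 2×2.41 = 8.420 ft
R = A/P = 8.676/8.420 = 1.030 ft
Q = (1.486/n)·A·R^(2/3)·S^(1/2) = (1.486/0.043) × 8.676 × 1.030^(2/3) × 0.00089^(1/2) = 9.125 ft³/s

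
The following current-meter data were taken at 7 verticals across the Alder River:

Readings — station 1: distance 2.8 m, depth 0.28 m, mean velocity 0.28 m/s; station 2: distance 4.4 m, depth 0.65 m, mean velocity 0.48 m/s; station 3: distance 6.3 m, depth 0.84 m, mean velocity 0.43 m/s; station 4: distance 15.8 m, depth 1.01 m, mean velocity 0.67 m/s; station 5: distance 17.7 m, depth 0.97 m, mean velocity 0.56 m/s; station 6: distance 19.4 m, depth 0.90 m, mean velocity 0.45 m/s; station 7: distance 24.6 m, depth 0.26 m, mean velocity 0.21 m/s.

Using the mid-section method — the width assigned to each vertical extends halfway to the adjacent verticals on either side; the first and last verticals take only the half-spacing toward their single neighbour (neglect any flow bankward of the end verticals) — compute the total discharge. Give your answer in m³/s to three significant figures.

9.04 m³/s

w_1 = (4.4 − 2.8)/2 = 0.8 m; q_1 = 0.28 × 0.28 × 0.8 = 0.06272 m³/s
w_2 = (6.3 − 2.8)/2 = 1.75 m; q_2 = 0.48 × 0.65 × 1.75 = 0.5460 m³/s
w_3 = (15.8 − 4.4)/2 = 5.7 m; q_3 = 0.43 × 0.84 × 5.7 = 2.059 m³/s
w_4 = (17.7 − 6.3)/2 = 5.7 m; q_4 = 0.67 × 1.01 × 5.7 = 3.857 m³/s
w_5 = (19.4 − 15.8)/2 = 1.8 m; q_5 = 0.56 × 0.97 × 1.8 = 0.9778 m³/s
w_6 = (24.6 − 17.7)/2 = 3.45 m; q_6 = 0.45 × 0.90 × 3.45 = 1.397 m³/s
w_7 = (24.6 − 19.4)/2 = 2.6 m; q_7 = 0.21 × 0.26 × 2.6 = 0.1420 m³/s
Q = Σ qᵢ = 9.042 m³/s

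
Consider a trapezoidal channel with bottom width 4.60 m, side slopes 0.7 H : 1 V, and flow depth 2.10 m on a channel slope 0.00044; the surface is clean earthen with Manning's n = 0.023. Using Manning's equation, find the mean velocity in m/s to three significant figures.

1.09 m/s

A = (b + z·y)·y = (4.60 + 0.7×2.10)×2.10 = 12.75 m²
P = b + 2y√(1+z²) = 4.60 + 2×2.10×√(1+0.7²) = 9.727 m
R = A/P = 12.75/9.727 = 1.311 m
Q = (1/n)·A·R^(2/3)·S^(1/2) = (1/0.023) × 12.75 × 1.311^(2/3) × 0.00044^(1/2) = 13.92 m³/s
V = Q/A = 13.92/12.75 = 1.092 m/s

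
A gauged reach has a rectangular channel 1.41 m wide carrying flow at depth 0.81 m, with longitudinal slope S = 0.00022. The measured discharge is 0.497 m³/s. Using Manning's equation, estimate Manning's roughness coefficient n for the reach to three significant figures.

A = b·y = 1.41 × 0.81 = 1.142 m²
P = b + 2y = 1.41 + 2×0.81 = 3.030 m
R = A/P = 1.142/3.030 = 0.3769 m
n = (1/Q)·A·R^(2/3)·S^(1/2) = (1/0.497) × 1.142 × 0.5218 × 0.01483 = 0.01779

0.0178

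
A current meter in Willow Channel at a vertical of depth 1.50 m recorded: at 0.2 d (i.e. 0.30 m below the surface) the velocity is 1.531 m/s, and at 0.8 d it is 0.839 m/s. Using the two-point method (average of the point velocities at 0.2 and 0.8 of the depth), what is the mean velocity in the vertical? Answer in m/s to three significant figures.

1.19 m/s

v̄ = (1.531 + 0.839) / 2 = 1.185 m/s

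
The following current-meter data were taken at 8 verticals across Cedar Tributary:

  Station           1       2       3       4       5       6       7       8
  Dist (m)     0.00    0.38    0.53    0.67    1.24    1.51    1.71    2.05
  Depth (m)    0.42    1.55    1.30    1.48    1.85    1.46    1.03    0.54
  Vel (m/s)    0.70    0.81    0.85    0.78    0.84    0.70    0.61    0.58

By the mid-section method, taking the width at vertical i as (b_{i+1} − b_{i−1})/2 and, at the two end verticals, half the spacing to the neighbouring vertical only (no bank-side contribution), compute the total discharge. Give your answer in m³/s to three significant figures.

2.07 m³/s

w_1 = (0.38 − 0.00)/2 = 0.19 m; q_1 = 0.70 × 0.42 × 0.19 = 0.05586 m³/s
w_2 = (0.53 − 0.00)/2 = 0.265 m; q_2 = 0.81 × 1.55 × 0.265 = 0.3327 m³/s
w_3 = (0.67 − 0.38)/2 = 0.145 m; q_3 = 0.85 × 1.30 × 0.145 = 0.1602 m³/s
w_4 = (1.24 − 0.53)/2 = 0.355 m; q_4 = 0.78 × 1.48 × 0.355 = 0.4098 m³/s
w_5 = (1.51 − 0.67)/2 = 0.42 m; q_5 = 0.84 × 1.85 × 0.42 = 0.6527 m³/s
w_6 = (1.71 − 1.24)/2 = 0.235 m; q_6 = 0.70 × 1.46 × 0.235 = 0.2402 m³/s
w_7 = (2.05 − 1.51)/2 = 0.27 m; q_7 = 0.61 × 1.03 × 0.27 = 0.1696 m³/s
w_8 = (2.05 − 1.71)/2 = 0.17 m; q_8 = 0.58 × 0.54 × 0.17 = 0.05324 m³/s
Q = Σ qᵢ = 2.074 m³/s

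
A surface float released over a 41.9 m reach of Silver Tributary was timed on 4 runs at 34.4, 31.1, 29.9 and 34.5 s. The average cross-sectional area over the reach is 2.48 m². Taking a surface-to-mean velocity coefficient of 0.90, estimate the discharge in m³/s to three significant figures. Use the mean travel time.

2.88 m³/s

t̄ = (34.4 + 31.1 + 29.9 + 34.5) / 4 = 32.475 s
v_surface = L / t̄ = 41.9 / 32.475 = 1.290 m/s
v_mean = 0.90 × 1.290 = 1.161 m/s
Q = A × v_mean = 2.48 × 1.161 = 2.880 m³/s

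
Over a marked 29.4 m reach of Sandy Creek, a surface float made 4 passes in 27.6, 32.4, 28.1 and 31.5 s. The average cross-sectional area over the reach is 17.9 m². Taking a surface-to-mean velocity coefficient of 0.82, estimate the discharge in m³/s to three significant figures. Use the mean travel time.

14.4 m³/s

t̄ = (27.6 + 32.4 + 28.1 + 31.5) / 4 = 29.9 s
v_surface = L / t̄ = 29.4 / 29.9 = 0.9833 m/s
v_mean = 0.82 × 0.9833 = 0.8063 m/s
Q = A × v_mean = 17.9 × 0.8063 = 14.43 m³/s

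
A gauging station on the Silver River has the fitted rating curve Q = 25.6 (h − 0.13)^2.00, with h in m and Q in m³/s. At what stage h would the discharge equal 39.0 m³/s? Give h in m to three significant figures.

h − h₀ = (Q/C)^(1/b) = (39.0/25.6)^(1/2.00) = 1.234 m
h = 0.13 + 1.234 = 1.364 m

1.36 m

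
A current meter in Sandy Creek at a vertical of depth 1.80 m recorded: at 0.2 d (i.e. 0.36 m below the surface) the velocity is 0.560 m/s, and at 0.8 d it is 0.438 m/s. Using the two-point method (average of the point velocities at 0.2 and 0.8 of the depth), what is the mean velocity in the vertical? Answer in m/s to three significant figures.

v̄ = (0.560 + 0.438) / 2 = 0.4990 m/s

0.499 m/s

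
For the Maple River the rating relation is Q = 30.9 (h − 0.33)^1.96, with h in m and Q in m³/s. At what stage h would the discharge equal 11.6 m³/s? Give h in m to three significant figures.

h − h₀ = (Q/C)^(1/b) = (11.6/30.9)^(1/1.96) = 0.6066 m
h = 0.33 + 0.6066 = 0.9366 m

0.937 m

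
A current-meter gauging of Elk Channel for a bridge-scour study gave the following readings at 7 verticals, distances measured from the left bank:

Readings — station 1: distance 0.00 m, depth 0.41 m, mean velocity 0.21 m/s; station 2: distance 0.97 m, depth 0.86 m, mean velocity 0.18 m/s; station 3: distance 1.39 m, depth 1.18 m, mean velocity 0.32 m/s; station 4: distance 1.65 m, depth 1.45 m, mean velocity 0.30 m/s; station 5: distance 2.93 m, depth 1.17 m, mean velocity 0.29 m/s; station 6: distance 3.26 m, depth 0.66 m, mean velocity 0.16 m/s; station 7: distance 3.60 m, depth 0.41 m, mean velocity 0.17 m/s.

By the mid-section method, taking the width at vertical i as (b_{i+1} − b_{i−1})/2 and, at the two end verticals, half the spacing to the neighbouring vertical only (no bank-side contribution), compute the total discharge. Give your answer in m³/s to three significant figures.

0.933 m³/s

w_1 = (0.97 − 0.00)/2 = 0.485 m; q_1 = 0.21 × 0.41 × 0.485 = 0.04176 m³/s
w_2 = (1.39 − 0.00)/2 = 0.695 m; q_2 = 0.18 × 0.86 × 0.695 = 0.1076 m³/s
w_3 = (1.65 − 0.97)/2 = 0.34 m; q_3 = 0.32 × 1.18 × 0.34 = 0.1284 m³/s
w_4 = (2.93 − 1.39)/2 = 0.77 m; q_4 = 0.30 × 1.45 × 0.77 = 0.3350 m³/s
w_5 = (3.26 − 1.65)/2 = 0.805 m; q_5 = 0.29 × 1.17 × 0.805 = 0.2731 m³/s
w_6 = (3.60 − 2.93)/2 = 0.335 m; q_6 = 0.16 × 0.66 × 0.335 = 0.03538 m³/s
w_7 = (3.60 − 3.26)/2 = 0.17 m; q_7 = 0.17 × 0.41 × 0.17 = 0.01185 m³/s
Q = Σ qᵢ = 0.9330 m³/s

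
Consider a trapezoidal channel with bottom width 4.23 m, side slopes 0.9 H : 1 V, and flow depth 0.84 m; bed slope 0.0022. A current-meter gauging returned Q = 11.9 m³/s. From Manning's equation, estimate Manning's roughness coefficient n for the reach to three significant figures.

0.0123

A = (b + z·y)·y = (4.23 + 0.9×0.84)×0.84 = 4.188 m²
P = b + 2y√(1+z²) = 4.23 + 2×0.84×√(1+0.9²) = 6.490 m
R = A/P = 4.188/6.490 = 0.6453 m
n = (1/Q)·A·R^(2/3)·S^(1/2) = (1/11.9) × 4.188 × 0.7468 × 0.04690 = 0.01233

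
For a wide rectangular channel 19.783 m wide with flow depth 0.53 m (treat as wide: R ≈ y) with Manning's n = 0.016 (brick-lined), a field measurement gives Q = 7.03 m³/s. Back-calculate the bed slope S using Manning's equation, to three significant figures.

A = b·y = 19.783 × 0.53 = 10.48 m²
Wide channel: R ≈ y = 0.53 m
S = (Q·n / (1·A·R^(2/3)))² = (7.03×0.016 / (1×10.48×0.6549))² = 0.0002683

0.000268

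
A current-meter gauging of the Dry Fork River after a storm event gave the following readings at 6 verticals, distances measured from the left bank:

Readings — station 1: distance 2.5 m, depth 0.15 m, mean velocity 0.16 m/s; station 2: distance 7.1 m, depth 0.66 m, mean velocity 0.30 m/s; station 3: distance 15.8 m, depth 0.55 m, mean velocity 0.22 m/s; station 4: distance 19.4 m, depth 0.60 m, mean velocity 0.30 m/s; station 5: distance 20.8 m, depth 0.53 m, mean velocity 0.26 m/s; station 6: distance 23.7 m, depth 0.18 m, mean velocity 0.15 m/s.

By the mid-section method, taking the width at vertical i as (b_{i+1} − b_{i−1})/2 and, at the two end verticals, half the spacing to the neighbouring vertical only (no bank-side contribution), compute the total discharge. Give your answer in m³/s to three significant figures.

w_1 = (7.1 − 2.5)/2 = 2.3 m; q_1 = 0.16 × 0.15 × 2.3 = 0.05520 m³/s
w_2 = (15.8 − 2.5)/2 = 6.65 m; q_2 = 0.30 × 0.66 × 6.65 = 1.317 m³/s
w_3 = (19.4 − 7.1)/2 = 6.15 m; q_3 = 0.22 × 0.55 × 6.15 = 0.7442 m³/s
w_4 = (20.8 − 15.8)/2 = 2.5 m; q_4 = 0.30 × 0.60 × 2.5 = 0.4500 m³/s
w_5 = (23.7 − 19.4)/2 = 2.15 m; q_5 = 0.26 × 0.53 × 2.15 = 0.2963 m³/s
w_6 = (23.7 − 20.8)/2 = 1.45 m; q_6 = 0.15 × 0.18 × 1.45 = 0.03915 m³/s
Q = Σ qᵢ = 2.901 m³/s

2.90 m³/s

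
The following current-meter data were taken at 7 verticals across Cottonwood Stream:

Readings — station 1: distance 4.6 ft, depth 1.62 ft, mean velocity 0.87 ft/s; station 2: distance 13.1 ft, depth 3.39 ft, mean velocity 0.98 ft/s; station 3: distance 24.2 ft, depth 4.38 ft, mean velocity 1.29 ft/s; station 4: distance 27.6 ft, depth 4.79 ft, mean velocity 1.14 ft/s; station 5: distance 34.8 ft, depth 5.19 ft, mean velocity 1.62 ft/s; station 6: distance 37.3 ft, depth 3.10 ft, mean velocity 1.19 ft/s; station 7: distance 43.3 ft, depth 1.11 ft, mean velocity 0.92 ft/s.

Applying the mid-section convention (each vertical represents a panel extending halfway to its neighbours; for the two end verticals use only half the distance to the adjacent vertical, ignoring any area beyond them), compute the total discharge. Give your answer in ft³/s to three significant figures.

168 ft³/s

w_1 = (13.1 − 4.6)/2 = 4.25 ft; q_1 = 0.87 × 1.62 × 4.25 = 5.990 ft³/s
w_2 = (24.2 − 4.6)/2 = 9.8 ft; q_2 = 0.98 × 3.39 × 9.8 = 32.56 ft³/s
w_3 = (27.6 − 13.1)/2 = 7.25 ft; q_3 = 1.29 × 4.38 × 7.25 = 40.96 ft³/s
w_4 = (34.8 − 24.2)/2 = 5.3 ft; q_4 = 1.14 × 4.79 × 5.3 = 28.94 ft³/s
w_5 = (37.3 − 27.6)/2 = 4.85 ft; q_5 = 1.62 × 5.19 × 4.85 = 40.78 ft³/s
w_6 = (43.3 − 34.8)/2 = 4.25 ft; q_6 = 1.19 × 3.10 × 4.25 = 15.68 ft³/s
w_7 = (43.3 − 37.3)/2 = 3 ft; q_7 = 0.92 × 1.11 × 3 = 3.064 ft³/s
Q = Σ qᵢ = 168.0 ft³/s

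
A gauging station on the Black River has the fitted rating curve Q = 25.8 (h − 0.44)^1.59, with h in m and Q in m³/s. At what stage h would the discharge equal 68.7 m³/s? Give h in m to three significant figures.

h − h₀ = (Q/C)^(1/b) = (68.7/25.8)^(1/1.59) = 1.851 m
h = 0.44 + 1.851 = 2.291 m

2.29 m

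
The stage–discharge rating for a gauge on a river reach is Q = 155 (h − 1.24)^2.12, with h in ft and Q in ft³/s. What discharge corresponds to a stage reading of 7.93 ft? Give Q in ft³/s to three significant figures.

Q = 155 × (7.93 − 1.24)^2.12 = 155 × 6.69^2.12 = 8714 ft³/s

8710 ft³/s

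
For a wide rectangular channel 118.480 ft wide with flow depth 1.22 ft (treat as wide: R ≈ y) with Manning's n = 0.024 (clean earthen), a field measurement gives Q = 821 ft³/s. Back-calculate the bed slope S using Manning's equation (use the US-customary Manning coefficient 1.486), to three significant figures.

A = b·y = 118.480 × 1.22 = 144.5 ft²
Wide channel: R ≈ y = 1.22 ft
S = (Q·n / (1.486·A·R^(2/3)))² = (821×0.024 / (1.486×144.5×1.142))² = 0.006455

0.00646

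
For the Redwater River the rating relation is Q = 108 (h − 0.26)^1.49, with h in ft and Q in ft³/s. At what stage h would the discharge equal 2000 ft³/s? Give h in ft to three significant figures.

h − h₀ = (Q/C)^(1/b) = (2000/108)^(1/1.49) = 7.092 ft
h = 0.26 + 7.092 = 7.352 ft

7.35 ft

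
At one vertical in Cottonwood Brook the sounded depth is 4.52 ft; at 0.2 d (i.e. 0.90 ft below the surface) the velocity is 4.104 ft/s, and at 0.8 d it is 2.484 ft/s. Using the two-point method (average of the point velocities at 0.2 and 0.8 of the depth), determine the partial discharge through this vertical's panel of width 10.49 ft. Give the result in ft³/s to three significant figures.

v̄ = (4.104 + 2.484) / 2 = 3.294 ft/s
q = v̄ × d × w = 3.294 × 4.52 × 10.49 = 156.2 ft³/s

156 ft³/s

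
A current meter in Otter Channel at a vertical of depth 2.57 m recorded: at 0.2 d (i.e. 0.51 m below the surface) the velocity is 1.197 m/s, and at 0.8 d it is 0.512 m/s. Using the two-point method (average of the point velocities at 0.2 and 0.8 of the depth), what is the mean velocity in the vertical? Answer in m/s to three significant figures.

0.855 m/s

v̄ = (1.197 + 0.512) / 2 = 0.8545 m/s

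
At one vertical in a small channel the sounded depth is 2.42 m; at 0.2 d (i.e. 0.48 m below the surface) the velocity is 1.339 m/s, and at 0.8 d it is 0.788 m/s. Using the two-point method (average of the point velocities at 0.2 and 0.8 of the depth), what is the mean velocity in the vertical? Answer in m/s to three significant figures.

1.06 m/s

v̄ = (1.339 + 0.788) / 2 = 1.064 m/s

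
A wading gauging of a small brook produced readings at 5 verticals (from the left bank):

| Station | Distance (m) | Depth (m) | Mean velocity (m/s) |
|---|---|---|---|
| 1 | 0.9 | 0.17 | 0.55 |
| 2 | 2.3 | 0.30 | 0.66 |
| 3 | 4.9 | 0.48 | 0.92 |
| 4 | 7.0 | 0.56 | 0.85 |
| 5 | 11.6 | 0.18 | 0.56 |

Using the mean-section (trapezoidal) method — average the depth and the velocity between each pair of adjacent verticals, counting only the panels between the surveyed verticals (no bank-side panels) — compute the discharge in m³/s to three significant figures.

3.17 m³/s

Panel 1-2: Δb = 1.4 m, d̄ = (0.17+0.30)/2 = 0.235, v̄ = (0.55+0.66)/2 = 0.605 → q = 1.4×0.235×0.605 = 0.1990 m³/s
Panel 2-3: Δb = 2.6 m, d̄ = (0.30+0.48)/2 = 0.39, v̄ = (0.66+0.92)/2 = 0.79 → q = 2.6×0.39×0.79 = 0.8011 m³/s
Panel 3-4: Δb = 2.1 m, d̄ = (0.48+0.56)/2 = 0.52, v̄ = (0.92+0.85)/2 = 0.885 → q = 2.1×0.52×0.885 = 0.9664 m³/s
Panel 4-5: Δb = 4.6 m, d̄ = (0.56+0.18)/2 = 0.37, v̄ = (0.85+0.56)/2 = 0.705 → q = 4.6×0.37×0.705 = 1.200 m³/s
Q = Σ q = 3.166 m³/s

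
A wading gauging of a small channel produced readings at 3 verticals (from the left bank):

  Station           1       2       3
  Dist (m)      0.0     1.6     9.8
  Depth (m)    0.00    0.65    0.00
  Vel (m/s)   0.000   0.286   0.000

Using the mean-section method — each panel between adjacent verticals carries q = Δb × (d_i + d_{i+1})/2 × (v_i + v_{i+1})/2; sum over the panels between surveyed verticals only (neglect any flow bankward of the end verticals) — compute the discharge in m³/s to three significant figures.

Panel 1-2: Δb = 1.6 m, d̄ = (0.00+0.65)/2 = 0.325, v̄ = (0.000+0.286)/2 = 0.143 → q = 1.6×0.325×0.143 = 0.07436 m³/s
Panel 2-3: Δb = 8.2 m, d̄ = (0.65+0.00)/2 = 0.325, v̄ = (0.286+0.000)/2 = 0.143 → q = 8.2×0.325×0.143 = 0.3811 m³/s
Q = Σ q = 0.4555 m³/s

0.455 m³/s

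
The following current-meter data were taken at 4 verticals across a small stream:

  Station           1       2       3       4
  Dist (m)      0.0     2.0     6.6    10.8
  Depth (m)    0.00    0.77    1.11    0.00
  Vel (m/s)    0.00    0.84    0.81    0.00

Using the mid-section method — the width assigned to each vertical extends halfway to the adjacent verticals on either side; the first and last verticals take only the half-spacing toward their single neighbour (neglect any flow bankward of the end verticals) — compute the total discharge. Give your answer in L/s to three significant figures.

w_2 = (6.6 − 0.0)/2 = 3.3 m; q_2 = 0.84 × 0.77 × 3.3 = 2.134 m³/s
w_3 = (10.8 − 2.0)/2 = 4.4 m; q_3 = 0.81 × 1.11 × 4.4 = 3.956 m³/s
Stations 1, 4 contribute zero (depth or velocity is 0).
Q = Σ qᵢ = 6.090 m³/s
= 6.090 × 1000 = 6090 L/s

6090 L/s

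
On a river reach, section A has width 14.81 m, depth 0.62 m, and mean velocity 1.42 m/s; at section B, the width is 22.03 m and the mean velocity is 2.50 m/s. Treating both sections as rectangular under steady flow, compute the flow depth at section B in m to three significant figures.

0.237 m

Q = A₁V₁ = (14.81×0.62) × 1.42 = 13.04 m³/s
d₂ = Q/(b₂ V₂) = 13.04/(22.03×2.50) = 0.2367 m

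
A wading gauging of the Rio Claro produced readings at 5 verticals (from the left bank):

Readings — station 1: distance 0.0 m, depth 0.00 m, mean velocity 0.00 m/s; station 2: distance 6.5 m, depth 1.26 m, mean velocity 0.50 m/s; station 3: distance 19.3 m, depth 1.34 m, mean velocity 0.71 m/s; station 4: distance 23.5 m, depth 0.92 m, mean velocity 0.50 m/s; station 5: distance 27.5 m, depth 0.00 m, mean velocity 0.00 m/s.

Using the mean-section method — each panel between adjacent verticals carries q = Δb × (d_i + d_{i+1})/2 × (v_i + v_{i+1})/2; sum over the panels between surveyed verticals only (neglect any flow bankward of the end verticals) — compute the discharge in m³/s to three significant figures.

Panel 1-2: Δb = 6.5 m, d̄ = (0.00+1.26)/2 = 0.63, v̄ = (0.00+0.50)/2 = 0.25 → q = 6.5×0.63×0.25 = 1.024 m³/s
Panel 2-3: Δb = 12.8 m, d̄ = (1.26+1.34)/2 = 1.3, v̄ = (0.50+0.71)/2 = 0.605 → q = 12.8×1.3×0.605 = 10.07 m³/s
Panel 3-4: Δb = 4.2 m, d̄ = (1.34+0.92)/2 = 1.13, v̄ = (0.71+0.50)/2 = 0.605 → q = 4.2×1.13×0.605 = 2.871 m³/s
Panel 4-5: Δb = 4 m, d̄ = (0.92+0.00)/2 = 0.46, v̄ = (0.50+0.00)/2 = 0.25 → q = 4×0.46×0.25 = 0.4600 m³/s
Q = Σ q = 14.42 m³/s

14.4 m³/s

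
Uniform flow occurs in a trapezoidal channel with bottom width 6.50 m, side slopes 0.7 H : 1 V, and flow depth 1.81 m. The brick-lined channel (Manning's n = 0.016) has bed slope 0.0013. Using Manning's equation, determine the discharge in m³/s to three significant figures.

A = (b + z·y)·y = (6.50 + 0.7×1.81)×1.81 = 14.06 m²
P = b + 2y√(1+z²) = 6.50 + 2×1.81×√(1+0.7²) = 10.92 m
R = A/P = 14.06/10.92 = 1.288 m
Q = (1/n)·A·R^(2/3)·S^(1/2) = (1/0.016) × 14.06 × 1.288^(2/3) × 0.0013^(1/2) = 37.49 m³/s

37.5 m³/s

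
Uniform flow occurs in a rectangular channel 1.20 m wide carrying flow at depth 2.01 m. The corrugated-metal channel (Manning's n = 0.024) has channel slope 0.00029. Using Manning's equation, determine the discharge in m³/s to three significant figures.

A = b·y = 1.20 × 2.01 = 2.412 m²
P = b + 2y = 1.20 + 2×2.01 = 5.220 m
R = A/P = 2.412/5.220 = 0.4621 m
Q = (1/n)·A·R^(2/3)·S^(1/2) = (1/0.024) × 2.412 × 0.4621^(2/3) × 0.00029^(1/2) = 1.023 m³/s

1.02 m³/s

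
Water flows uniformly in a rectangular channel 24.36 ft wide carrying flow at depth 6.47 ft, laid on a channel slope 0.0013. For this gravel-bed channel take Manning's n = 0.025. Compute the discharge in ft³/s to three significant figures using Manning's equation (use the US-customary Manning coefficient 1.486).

A = b·y = 24.36 × 6.47 = 157.6 ft²
P = b + 2y = 24.36 + 2×6.47 = 37.30 ft
R = A/P = 157.6/37.30 = 4.225 ft
Q = (1.486/n)·A·R^(2/3)·S^(1/2) = (1.486/0.025) × 157.6 × 4.225^(2/3) × 0.0013^(1/2) = 882.8 ft³/s

883 ft³/s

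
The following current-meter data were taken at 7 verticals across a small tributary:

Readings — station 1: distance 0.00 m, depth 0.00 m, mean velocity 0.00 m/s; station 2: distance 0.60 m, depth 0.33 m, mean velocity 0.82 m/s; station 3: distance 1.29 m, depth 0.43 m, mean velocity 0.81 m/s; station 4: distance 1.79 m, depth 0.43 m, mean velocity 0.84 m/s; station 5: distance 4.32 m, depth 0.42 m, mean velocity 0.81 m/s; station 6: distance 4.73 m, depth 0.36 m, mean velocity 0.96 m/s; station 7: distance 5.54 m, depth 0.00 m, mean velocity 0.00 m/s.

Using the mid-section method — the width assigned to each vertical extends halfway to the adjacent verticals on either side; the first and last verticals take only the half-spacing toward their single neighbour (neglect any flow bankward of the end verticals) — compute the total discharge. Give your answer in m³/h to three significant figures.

w_2 = (1.29 − 0.00)/2 = 0.645 m; q_2 = 0.82 × 0.33 × 0.645 = 0.1745 m³/s
w_3 = (1.79 − 0.60)/2 = 0.595 m; q_3 = 0.81 × 0.43 × 0.595 = 0.2072 m³/s
w_4 = (4.32 − 1.29)/2 = 1.515 m; q_4 = 0.84 × 0.43 × 1.515 = 0.5472 m³/s
w_5 = (4.73 − 1.79)/2 = 1.47 m; q_5 = 0.81 × 0.42 × 1.47 = 0.5001 m³/s
w_6 = (5.54 − 4.32)/2 = 0.61 m; q_6 = 0.96 × 0.36 × 0.61 = 0.2108 m³/s
Stations 1, 7 contribute zero (depth or velocity is 0).
Q = Σ qᵢ = 1.640 m³/s
= 1.640 × 3600 = 5904 m³/h

5900 m³/h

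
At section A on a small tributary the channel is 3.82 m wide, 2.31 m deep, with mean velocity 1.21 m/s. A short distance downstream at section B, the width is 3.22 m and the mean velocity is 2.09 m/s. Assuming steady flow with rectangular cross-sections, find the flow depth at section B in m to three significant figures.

1.59 m

Q = A₁V₁ = (3.82×2.31) × 1.21 = 10.68 m³/s
d₂ = Q/(b₂ V₂) = 10.68/(3.22×2.09) = 1.587 m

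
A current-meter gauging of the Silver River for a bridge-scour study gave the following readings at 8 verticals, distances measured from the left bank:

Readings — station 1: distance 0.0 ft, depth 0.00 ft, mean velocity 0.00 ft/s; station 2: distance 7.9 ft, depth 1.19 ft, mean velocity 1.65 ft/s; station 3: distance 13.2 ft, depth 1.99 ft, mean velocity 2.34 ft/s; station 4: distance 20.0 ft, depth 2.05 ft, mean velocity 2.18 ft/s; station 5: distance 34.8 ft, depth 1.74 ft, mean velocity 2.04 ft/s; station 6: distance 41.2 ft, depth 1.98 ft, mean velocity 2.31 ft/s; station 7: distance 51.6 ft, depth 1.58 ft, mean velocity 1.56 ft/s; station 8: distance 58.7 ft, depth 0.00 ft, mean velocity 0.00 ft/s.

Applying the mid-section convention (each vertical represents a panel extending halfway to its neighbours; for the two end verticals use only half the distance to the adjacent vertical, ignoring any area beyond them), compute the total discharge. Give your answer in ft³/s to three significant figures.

w_2 = (13.2 − 0.0)/2 = 6.6 ft; q_2 = 1.65 × 1.19 × 6.6 = 12.96 ft³/s
w_3 = (20.0 − 7.9)/2 = 6.05 ft; q_3 = 2.34 × 1.99 × 6.05 = 28.17 ft³/s
w_4 = (34.8 − 13.2)/2 = 10.8 ft; q_4 = 2.18 × 2.05 × 10.8 = 48.27 ft³/s
w_5 = (41.2 − 20.0)/2 = 10.6 ft; q_5 = 2.04 × 1.74 × 10.6 = 37.63 ft³/s
w_6 = (51.6 − 34.8)/2 = 8.4 ft; q_6 = 2.31 × 1.98 × 8.4 = 38.42 ft³/s
w_7 = (58.7 − 41.2)/2 = 8.75 ft; q_7 = 1.56 × 1.58 × 8.75 = 21.57 ft³/s
Stations 1, 8 contribute zero (depth or velocity is 0).
Q = Σ qᵢ = 187.0 ft³/s

187 ft³/s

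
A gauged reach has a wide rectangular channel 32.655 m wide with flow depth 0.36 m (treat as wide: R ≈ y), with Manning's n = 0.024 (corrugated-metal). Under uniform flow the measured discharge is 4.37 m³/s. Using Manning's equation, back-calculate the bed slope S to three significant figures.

A = b·y = 32.655 × 0.36 = 11.76 m²
Wide channel: R ≈ y = 0.36 m
S = (Q·n / (1·A·R^(2/3)))² = (4.37×0.024 / (1×11.76×0.5061))² = 0.0003108

0.000311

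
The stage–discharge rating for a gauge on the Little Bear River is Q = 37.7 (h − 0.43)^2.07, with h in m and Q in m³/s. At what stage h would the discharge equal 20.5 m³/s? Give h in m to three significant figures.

1.18 m

h − h₀ = (Q/C)^(1/b) = (20.5/37.7)^(1/2.07) = 0.7450 m
h = 0.43 + 0.7450 = 1.175 m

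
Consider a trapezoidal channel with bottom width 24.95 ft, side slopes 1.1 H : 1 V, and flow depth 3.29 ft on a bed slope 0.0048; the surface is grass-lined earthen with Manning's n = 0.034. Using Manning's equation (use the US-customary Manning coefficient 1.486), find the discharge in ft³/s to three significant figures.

553 ft³/s

A = (b + z·y)·y = (24.95 + 1.1×3.29)×3.29 = 93.99 ft²
P = b + 2y√(1+z²) = 24.95 + 2×3.29×√(1+1.1²) = 34.73 ft
R = A/P = 93.99/34.73 = 2.706 ft
Q = (1.486/n)·A·R^(2/3)·S^(1/2) = (1.486/0.034) × 93.99 × 2.706^(2/3) × 0.0048^(1/2) = 552.7 ft³/s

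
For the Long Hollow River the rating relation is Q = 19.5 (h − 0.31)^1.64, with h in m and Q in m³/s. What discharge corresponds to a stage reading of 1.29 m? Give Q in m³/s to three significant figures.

Q = 19.5 × (1.29 − 0.31)^1.64 = 19.5 × 0.98^1.64 = 18.86 m³/s

18.9 m³/s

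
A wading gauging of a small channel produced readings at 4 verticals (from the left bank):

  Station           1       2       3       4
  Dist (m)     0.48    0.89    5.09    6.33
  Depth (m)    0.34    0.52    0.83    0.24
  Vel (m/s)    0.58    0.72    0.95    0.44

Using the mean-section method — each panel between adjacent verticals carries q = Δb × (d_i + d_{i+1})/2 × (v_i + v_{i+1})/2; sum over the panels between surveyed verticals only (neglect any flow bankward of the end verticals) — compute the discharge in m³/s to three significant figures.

Panel 1-2: Δb = 0.41 m, d̄ = (0.34+0.52)/2 = 0.43, v̄ = (0.58+0.72)/2 = 0.65 → q = 0.41×0.43×0.65 = 0.1146 m³/s
Panel 2-3: Δb = 4.2 m, d̄ = (0.52+0.83)/2 = 0.675, v̄ = (0.72+0.95)/2 = 0.835 → q = 4.2×0.675×0.835 = 2.367 m³/s
Panel 3-4: Δb = 1.24 m, d̄ = (0.83+0.24)/2 = 0.535, v̄ = (0.95+0.44)/2 = 0.695 → q = 1.24×0.535×0.695 = 0.4611 m³/s
Q = Σ q = 2.943 m³/s

2.94 m³/s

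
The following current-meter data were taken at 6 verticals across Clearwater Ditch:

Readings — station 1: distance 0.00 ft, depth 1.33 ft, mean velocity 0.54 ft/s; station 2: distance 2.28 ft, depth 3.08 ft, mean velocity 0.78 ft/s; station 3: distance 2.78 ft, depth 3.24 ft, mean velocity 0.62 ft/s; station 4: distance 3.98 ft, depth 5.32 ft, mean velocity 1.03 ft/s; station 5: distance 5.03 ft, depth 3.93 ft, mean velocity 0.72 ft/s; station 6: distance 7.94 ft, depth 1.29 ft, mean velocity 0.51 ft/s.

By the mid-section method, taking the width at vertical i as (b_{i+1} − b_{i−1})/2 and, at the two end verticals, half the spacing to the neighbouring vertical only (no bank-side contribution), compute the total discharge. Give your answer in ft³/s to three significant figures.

18.6 ft³/s

w_1 = (2.28 − 0.00)/2 = 1.14 ft; q_1 = 0.54 × 1.33 × 1.14 = 0.8187 ft³/s
w_2 = (2.78 − 0.00)/2 = 1.39 ft; q_2 = 0.78 × 3.08 × 1.39 = 3.339 ft³/s
w_3 = (3.98 − 2.28)/2 = 0.85 ft; q_3 = 0.62 × 3.24 × 0.85 = 1.707 ft³/s
w_4 = (5.03 − 2.78)/2 = 1.125 ft; q_4 = 1.03 × 5.32 × 1.125 = 6.165 ft³/s
w_5 = (7.94 − 3.98)/2 = 1.98 ft; q_5 = 0.72 × 3.93 × 1.98 = 5.603 ft³/s
w_6 = (7.94 − 5.03)/2 = 1.455 ft; q_6 = 0.51 × 1.29 × 1.455 = 0.9572 ft³/s
Q = Σ qᵢ = 18.59 ft³/s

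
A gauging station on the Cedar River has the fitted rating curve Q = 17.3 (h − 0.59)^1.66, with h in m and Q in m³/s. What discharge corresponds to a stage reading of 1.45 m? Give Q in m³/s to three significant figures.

13.5 m³/s

Q = 17.3 × (1.45 − 0.59)^1.66 = 17.3 × 0.86^1.66 = 13.47 m³/s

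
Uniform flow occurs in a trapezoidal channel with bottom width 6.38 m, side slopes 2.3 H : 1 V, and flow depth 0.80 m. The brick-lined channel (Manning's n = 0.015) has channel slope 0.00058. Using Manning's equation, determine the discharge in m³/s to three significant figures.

A = (b + z·y)·y = (6.38 + 2.3×0.80)×0.80 = 6.576 m²
P = b + 2y√(1+z²) = 6.38 + 2×0.80×√(1+2.3²) = 10.39 m
R = A/P = 6.576/10.39 = 0.6327 m
Q = (1/n)·A·R^(2/3)·S^(1/2) = (1/0.015) × 6.576 × 0.6327^(2/3) × 0.00058^(1/2) = 7.782 m³/s

7.78 m³/s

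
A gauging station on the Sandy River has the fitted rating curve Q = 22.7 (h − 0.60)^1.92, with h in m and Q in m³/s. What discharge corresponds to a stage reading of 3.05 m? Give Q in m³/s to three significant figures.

Q = 22.7 × (3.05 − 0.60)^1.92 = 22.7 × 2.45^1.92 = 126.8 m³/s

127 m³/s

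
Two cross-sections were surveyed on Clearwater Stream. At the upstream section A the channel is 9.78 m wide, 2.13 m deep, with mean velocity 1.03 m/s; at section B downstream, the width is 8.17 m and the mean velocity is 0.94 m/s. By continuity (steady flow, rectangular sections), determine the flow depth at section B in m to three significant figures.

2.79 m

Q = A₁V₁ = (9.78×2.13) × 1.03 = 21.46 m³/s
d₂ = Q/(b₂ V₂) = 21.46/(8.17×0.94) = 2.794 m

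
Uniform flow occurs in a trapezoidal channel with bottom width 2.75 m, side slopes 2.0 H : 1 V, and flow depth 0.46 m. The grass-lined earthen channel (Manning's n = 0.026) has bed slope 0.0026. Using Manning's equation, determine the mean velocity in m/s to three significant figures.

A = (b + z·y)·y = (2.75 + 2.0×0.46)×0.46 = 1.688 m²
P = b + 2y√(1+z²) = 2.75 + 2×0.46×√(1+2.0²) = 4.807 m
R = A/P = 1.688/4.807 = 0.3512 m
Q = (1/n)·A·R^(2/3)·S^(1/2) = (1/0.026) × 1.688 × 0.3512^(2/3) × 0.0026^(1/2) = 1.648 m³/s
V = Q/A = 1.648/1.688 = 0.9762 m/s

0.976 m/s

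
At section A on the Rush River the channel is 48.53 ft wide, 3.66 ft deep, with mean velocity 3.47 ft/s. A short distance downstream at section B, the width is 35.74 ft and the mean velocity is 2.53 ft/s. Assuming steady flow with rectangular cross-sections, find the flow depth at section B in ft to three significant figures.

Q = A₁V₁ = (48.53×3.66) × 3.47 = 616.3 ft³/s
d₂ = Q/(b₂ V₂) = 616.3/(35.74×2.53) = 6.816 ft

6.82 ft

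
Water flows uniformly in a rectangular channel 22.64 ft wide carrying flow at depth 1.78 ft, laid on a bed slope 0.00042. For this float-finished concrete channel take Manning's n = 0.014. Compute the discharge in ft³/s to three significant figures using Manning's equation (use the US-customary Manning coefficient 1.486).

A = b·y = 22.64 × 1.78 = 40.30 ft²
P = b + 2y = 22.64 + 2×1.78 = 26.20 ft
R = A/P = 40.30/26.20 = 1.538 ft
Q = (1.486/n)·A·R^(2/3)·S^(1/2) = (1.486/0.014) × 40.30 × 1.538^(2/3) × 0.00042^(1/2) = 116.8 ft³/s

117 ft³/s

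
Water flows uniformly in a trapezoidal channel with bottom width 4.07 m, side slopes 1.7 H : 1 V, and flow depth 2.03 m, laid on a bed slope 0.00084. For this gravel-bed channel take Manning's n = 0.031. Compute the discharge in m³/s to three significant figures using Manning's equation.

A = (b + z·y)·y = (4.07 + 1.7×2.03)×2.03 = 15.27 m²
P = b + 2y√(1+z²) = 4.07 + 2×2.03×√(1+1.7²) = 12.08 m
R = A/P = 15.27/12.08 = 1.264 m
Q = (1/n)·A·R^(2/3)·S^(1/2) = (1/0.031) × 15.27 × 1.264^(2/3) × 0.00084^(1/2) = 16.69 m³/s

16.7 m³/s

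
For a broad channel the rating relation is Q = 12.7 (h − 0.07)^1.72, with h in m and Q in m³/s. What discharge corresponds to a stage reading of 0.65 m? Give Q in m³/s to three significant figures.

Q = 12.7 × (0.65 − 0.07)^1.72 = 12.7 × 0.58^1.72 = 4.976 m³/s

4.98 m³/s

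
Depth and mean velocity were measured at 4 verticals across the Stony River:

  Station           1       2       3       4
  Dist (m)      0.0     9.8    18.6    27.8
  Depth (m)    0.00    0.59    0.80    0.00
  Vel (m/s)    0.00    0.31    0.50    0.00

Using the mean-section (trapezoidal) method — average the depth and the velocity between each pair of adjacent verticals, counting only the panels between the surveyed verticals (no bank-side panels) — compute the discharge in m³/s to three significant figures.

3.85 m³/s

Panel 1-2: Δb = 9.8 m, d̄ = (0.00+0.59)/2 = 0.295, v̄ = (0.00+0.31)/2 = 0.155 → q = 9.8×0.295×0.155 = 0.4481 m³/s
Panel 2-3: Δb = 8.8 m, d̄ = (0.59+0.80)/2 = 0.695, v̄ = (0.31+0.50)/2 = 0.405 → q = 8.8×0.695×0.405 = 2.477 m³/s
Panel 3-4: Δb = 9.2 m, d̄ = (0.80+0.00)/2 = 0.4, v̄ = (0.50+0.00)/2 = 0.25 → q = 9.2×0.4×0.25 = 0.9200 m³/s
Q = Σ q = 3.845 m³/s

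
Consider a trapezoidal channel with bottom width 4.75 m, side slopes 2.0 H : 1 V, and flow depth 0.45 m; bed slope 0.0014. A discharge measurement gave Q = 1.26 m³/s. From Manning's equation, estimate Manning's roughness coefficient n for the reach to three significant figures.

0.0393

A = (b + z·y)·y = (4.75 + 2.0×0.45)×0.45 = 2.543 m²
P = b + 2y√(1+z²) = 4.75 + 2×0.45×√(1+2.0²) = 6.762 m
R = A/P = 2.543/6.762 = 0.3760 m
n = (1/Q)·A·R^(2/3)·S^(1/2) = (1/1.26) × 2.543 × 0.5209 × 0.03742 = 0.03933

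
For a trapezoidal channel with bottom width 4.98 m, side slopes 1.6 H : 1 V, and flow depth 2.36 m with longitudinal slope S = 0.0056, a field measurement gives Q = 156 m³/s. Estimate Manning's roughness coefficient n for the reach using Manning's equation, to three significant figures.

A = (b + z·y)·y = (4.98 + 1.6×2.36)×2.36 = 20.66 m²
P = b + 2y√(1+z²) = 4.98 + 2×2.36×√(1+1.6²) = 13.89 m
R = A/P = 20.66/13.89 = 1.488 m
n = (1/Q)·A·R^(2/3)·S^(1/2) = (1/156) × 20.66 × 1.303 × 0.07483 = 0.01292

0.0129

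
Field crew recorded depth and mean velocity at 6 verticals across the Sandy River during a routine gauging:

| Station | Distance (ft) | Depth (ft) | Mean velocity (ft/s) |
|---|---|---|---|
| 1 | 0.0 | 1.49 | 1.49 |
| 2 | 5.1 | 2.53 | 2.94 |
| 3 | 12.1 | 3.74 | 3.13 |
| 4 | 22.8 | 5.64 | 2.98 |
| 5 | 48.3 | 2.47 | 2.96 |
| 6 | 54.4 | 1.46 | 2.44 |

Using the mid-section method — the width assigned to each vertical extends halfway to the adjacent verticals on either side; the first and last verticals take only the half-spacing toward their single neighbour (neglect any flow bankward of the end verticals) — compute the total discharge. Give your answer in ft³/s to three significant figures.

w_1 = (5.1 − 0.0)/2 = 2.55 ft; q_1 = 1.49 × 1.49 × 2.55 = 5.661 ft³/s
w_2 = (12.1 − 0.0)/2 = 6.05 ft; q_2 = 2.94 × 2.53 × 6.05 = 45.00 ft³/s
w_3 = (22.8 − 5.1)/2 = 8.85 ft; q_3 = 3.13 × 3.74 × 8.85 = 103.6 ft³/s
w_4 = (48.3 − 12.1)/2 = 18.1 ft; q_4 = 2.98 × 5.64 × 18.1 = 304.2 ft³/s
w_5 = (54.4 − 22.8)/2 = 15.8 ft; q_5 = 2.96 × 2.47 × 15.8 = 115.5 ft³/s
w_6 = (54.4 − 48.3)/2 = 3.05 ft; q_6 = 2.44 × 1.46 × 3.05 = 10.87 ft³/s
Q = Σ qᵢ = 584.9 ft³/s

585 ft³/s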